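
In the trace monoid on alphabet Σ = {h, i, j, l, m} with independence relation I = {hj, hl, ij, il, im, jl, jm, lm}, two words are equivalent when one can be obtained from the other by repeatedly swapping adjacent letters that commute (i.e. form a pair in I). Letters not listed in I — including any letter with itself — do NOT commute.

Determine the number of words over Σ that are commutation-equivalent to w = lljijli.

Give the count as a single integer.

0(l) covers ∅
1(l) covers 0:l
2(j) covers ∅
3(i) covers ∅
4(j) covers 2:j
5(l) covers 1:l
6(i) covers 3:i
floor of heap: 0:l, 2:j, 3:i
completions by unplaced set U, small U first (add the entries for U minus each lowest piece of U):
  |U|=1: {4}:1  {5}:1  {6}:1
  |U|=2: {1,5}:1  {2,4}:1  {3,6}:1  {4,5}:2  {4,6}:2  {5,6}:2
  |U|=3: {0,1,5}:1  {1,4,5}:3  {1,5,6}:3  {2,4,5}:3  {2,4,6}:3  {3,4,6}:3  {3,5,6}:3  {4,5,6}:6
  |U|=4: {0,1,4,5}:4  {0,1,5,6}:4  {1,2,4,5}:6  {1,3,5,6}:6  {1,4,5,6}:12  {2,3,4,6}:6  {2,4,5,6}:12  {3,4,5,6}:12
  |U|=5: {0,1,2,4,5}:10  {0,1,3,5,6}:10  {0,1,4,5,6}:20  {1,2,4,5,6}:30  {1,3,4,5,6}:30  {2,3,4,5,6}:30
  start at 0(l): 90
  start at 2(j): 60
  start at 3(i): 60
sum over floor = 210

210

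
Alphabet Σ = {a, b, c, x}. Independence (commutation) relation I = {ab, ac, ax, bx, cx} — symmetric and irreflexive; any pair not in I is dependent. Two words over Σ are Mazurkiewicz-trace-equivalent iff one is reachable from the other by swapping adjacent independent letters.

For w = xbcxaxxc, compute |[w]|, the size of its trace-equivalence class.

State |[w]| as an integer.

#0=x has no predecessor
#1=b has no predecessor
#2=c depends on [1:b]
#3=x depends on [0:x]
#4=a has no predecessor
#5=x depends on [3:x]
#6=x depends on [5:x]
#7=c depends on [2:c]
sources: [0:x, 1:b, 4:a]
N(rest) = Σ N(rest − s) over sources s of rest; N(one piece) = 1:
  size 1 → [4]=1  [6]=1  [7]=1
  size 2 → [2,7]=1  [4,6]=2  [4,7]=2  [5,6]=1  [6,7]=2
  size 3 → [1,2,7]=1  [2,4,7]=3  [2,6,7]=3  [3,5,6]=1  [4,5,6]=3  [4,6,7]=6  [5,6,7]=3
  size 4 → [0,3,5,6]=1  [1,2,4,7]=4  [1,2,6,7]=4  [2,4,6,7]=12  [2,5,6,7]=6  [3,4,5,6]=4  [3,5,6,7]=4  [4,5,6,7]=12
  size 5 → [0,3,4,5,6]=5  [0,3,5,6,7]=5  [1,2,4,6,7]=20  [1,2,5,6,7]=10  [2,3,5,6,7]=10  [2,4,5,6,7]=30  [3,4,5,6,7]=20
  size 6 → [0,2,3,5,6,7]=15  [0,3,4,5,6,7]=30  [1,2,3,5,6,7]=20  [1,2,4,5,6,7]=60  [2,3,4,5,6,7]=60
  first=0(x) contributes 140
  first=1(b) contributes 105
  first=4(a) contributes 35
|[w]| = 280

280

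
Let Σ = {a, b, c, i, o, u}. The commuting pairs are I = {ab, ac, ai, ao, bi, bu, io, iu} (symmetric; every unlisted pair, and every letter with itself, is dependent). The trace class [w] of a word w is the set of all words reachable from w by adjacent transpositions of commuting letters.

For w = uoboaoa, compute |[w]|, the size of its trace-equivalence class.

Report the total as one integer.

0(u) covers ∅
1(o) covers 0:u
2(b) covers 1:o
3(o) covers 2:b
4(a) covers 0:u
5(o) covers 3:o
6(a) covers 4:a
floor of heap: 0:u
completions by unplaced set U, small U first (add the entries for U minus each lowest piece of U):
  |U|=1: {5}:1  {6}:1
  |U|=2: {3,5}:1  {4,6}:1  {5,6}:2
  |U|=3: {2,3,5}:1  {3,5,6}:3  {4,5,6}:3
  |U|=4: {1,2,3,5}:1  {2,3,5,6}:4  {3,4,5,6}:6
  |U|=5: {1,2,3,5,6}:5  {2,3,4,5,6}:10
  start at 0(u): 15

15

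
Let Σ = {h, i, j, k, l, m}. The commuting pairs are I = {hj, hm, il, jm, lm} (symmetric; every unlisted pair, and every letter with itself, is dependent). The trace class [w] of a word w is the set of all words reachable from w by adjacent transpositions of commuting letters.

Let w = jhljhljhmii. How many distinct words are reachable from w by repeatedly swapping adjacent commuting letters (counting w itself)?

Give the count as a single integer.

72

drop 0:j onto floor
drop 1:h onto floor
drop 2:l onto {0:j, 1:h}
drop 3:j onto {2:l}
drop 4:h onto {2:l}
drop 5:l onto {3:j, 4:h}
drop 6:j onto {5:l}
drop 7:h onto {5:l}
drop 8:m onto floor
drop 9:i onto {6:j, 7:h, 8:m}
drop 10:i onto {9:i}
ground layer = {0:j, 1:h, 8:m}
drop-orders for the pieces not yet dropped (sum over which currently-grounded one goes next):
  1 to go: {10} 1
  2 to go: {9,10} 1
  3 to go: {6,9,10} 1  {7,9,10} 1  {8,9,10} 1
  4 to go: {6,7,9,10} 2  {6,8,9,10} 2  {7,8,9,10} 2
  5 to go: {5,6,7,9,10} 2  {6,7,8,9,10} 6
  6 to go: {3,5,6,7,9,10} 2  {4,5,6,7,9,10} 2  {5,6,7,8,9,10} 8
  7 to go: {3,4,5,6,7,9,10} 4  {3,5,6,7,8,9,10} 10  {4,5,6,7,8,9,10} 10
  8 to go: {2,3,4,5,6,7,9,10} 4  {3,4,5,6,7,8,9,10} 24
  9 to go: {0,2,3,4,5,6,7,9,10} 4  {1,2,3,4,5,6,7,9,10} 4  {2,3,4,5,6,7,8,9,10} 28
  if 0:j drops first: 32 orders
  if 1:h drops first: 32 orders
  if 8:m drops first: 8 orders
heap linearizations: 72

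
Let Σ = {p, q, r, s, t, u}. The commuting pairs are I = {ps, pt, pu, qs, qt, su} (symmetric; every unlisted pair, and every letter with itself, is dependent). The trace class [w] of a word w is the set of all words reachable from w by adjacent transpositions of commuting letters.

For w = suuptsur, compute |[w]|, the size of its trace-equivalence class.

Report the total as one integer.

42

0(s) covers ∅
1(u) covers ∅
2(u) covers 1:u
3(p) covers ∅
4(t) covers 0:s, 2:u
5(s) covers 4:t
6(u) covers 4:t
7(r) covers 3:p, 5:s, 6:u
floor of heap: 0:s, 1:u, 3:p
completions by unplaced set U, small U first (add the entries for U minus each lowest piece of U):
  |U|=1: {7}:1
  |U|=2: {3,7}:1  {5,7}:1  {6,7}:1
  |U|=3: {3,5,7}:2  {3,6,7}:2  {5,6,7}:2
  |U|=4: {3,5,6,7}:6  {4,5,6,7}:2
  |U|=5: {0,4,5,6,7}:2  {2,4,5,6,7}:2  {3,4,5,6,7}:8
  |U|=6: {0,2,4,5,6,7}:4  {0,3,4,5,6,7}:10  {1,2,4,5,6,7}:2  {2,3,4,5,6,7}:10
  start at 0(s): 12
  start at 1(u): 24
  start at 3(p): 6
sum over floor = 42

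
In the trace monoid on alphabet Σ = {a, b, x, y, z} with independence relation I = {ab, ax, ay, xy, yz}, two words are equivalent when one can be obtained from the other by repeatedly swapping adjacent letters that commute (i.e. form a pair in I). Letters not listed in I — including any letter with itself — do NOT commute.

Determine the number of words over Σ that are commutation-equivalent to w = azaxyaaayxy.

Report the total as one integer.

piece 0:a — minimal
piece 1:z rests on {0:a}
piece 2:a rests on {1:z}
piece 3:x rests on {1:z}
piece 4:y — minimal
piece 5:a rests on {2:a}
piece 6:a rests on {5:a}
piece 7:a rests on {6:a}
piece 8:y rests on {4:y}
piece 9:x rests on {3:x}
piece 10:y rests on {8:y}
minimal pieces: {0:a, 4:y}
ways to finish when only these pieces remain (= sum over removing one remaining piece with nothing left below it):
  1 left: {7}→1  {9}→1  {10}→1
  2 left: {3,9}→1  {6,7}→1  {7,9}→2  {7,10}→2  {8,10}→1  {9,10}→2
  3 left: {3,7,9}→3  {3,9,10}→3  {4,8,10}→1  {5,6,7}→1  {6,7,9}→3  {6,7,10}→3  {7,8,10}→3  {7,9,10}→6  {8,9,10}→3
  4 left: {2,5,6,7}→1  {3,6,7,9}→6  {3,7,9,10}→12  {3,8,9,10}→6  {4,7,8,10}→4  {4,8,9,10}→4  {5,6,7,9}→4  {5,6,7,10}→4  {6,7,8,10}→6  {6,7,9,10}→12  {7,8,9,10}→12
  5 left: {2,5,6,7,9}→5  {2,5,6,7,10}→5  {3,4,8,9,10}→10  {3,5,6,7,9}→10  {3,6,7,9,10}→30  {3,7,8,9,10}→30  {4,6,7,8,10}→10  {4,7,8,9,10}→20  {5,6,7,8,10}→10  {5,6,7,9,10}→20  {6,7,8,9,10}→30
  6 left: {2,3,5,6,7,9}→15  {2,5,6,7,8,10}→15  {2,5,6,7,9,10}→30  {3,4,7,8,9,10}→60  {3,5,6,7,9,10}→60  {3,6,7,8,9,10}→90  {4,5,6,7,8,10}→20  {4,6,7,8,9,10}→60  {5,6,7,8,9,10}→60
  7 left: {1,2,3,5,6,7,9}→15  {2,3,5,6,7,9,10}→105  {2,4,5,6,7,8,10}→35  {2,5,6,7,8,9,10}→105  {3,4,6,7,8,9,10}→210  {3,5,6,7,8,9,10}→210  {4,5,6,7,8,9,10}→140
  8 left: {0,1,2,3,5,6,7,9}→15  {1,2,3,5,6,7,9,10}→120  {2,3,5,6,7,8,9,10}→420  {2,4,5,6,7,8,9,10}→280  {3,4,5,6,7,8,9,10}→560
  9 left: {0,1,2,3,5,6,7,9,10}→135  {1,2,3,5,6,7,8,9,10}→540  {2,3,4,5,6,7,8,9,10}→1260
  placing 0:a first → 1800 extensions
  placing 4:y first → 675 extensions
total linear extensions = 2475

2475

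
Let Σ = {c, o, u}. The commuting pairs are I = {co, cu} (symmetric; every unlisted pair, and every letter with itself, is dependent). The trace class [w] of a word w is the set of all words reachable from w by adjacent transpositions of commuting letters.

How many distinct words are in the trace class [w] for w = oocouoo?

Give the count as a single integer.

7

piece 0:o — minimal
piece 1:o rests on {0:o}
piece 2:c — minimal
piece 3:o rests on {1:o}
piece 4:u rests on {3:o}
piece 5:o rests on {4:u}
piece 6:o rests on {5:o}
minimal pieces: {0:o, 2:c}
ways to finish when only these pieces remain (= sum over removing one remaining piece with nothing left below it):
  1 left: {2}→1  {6}→1
  2 left: {2,6}→2  {5,6}→1
  3 left: {2,5,6}→3  {4,5,6}→1
  4 left: {2,4,5,6}→4  {3,4,5,6}→1
  5 left: {1,3,4,5,6}→1  {2,3,4,5,6}→5
  placing 0:o first → 6 extensions
  placing 2:c first → 1 extensions
total linear extensions = 7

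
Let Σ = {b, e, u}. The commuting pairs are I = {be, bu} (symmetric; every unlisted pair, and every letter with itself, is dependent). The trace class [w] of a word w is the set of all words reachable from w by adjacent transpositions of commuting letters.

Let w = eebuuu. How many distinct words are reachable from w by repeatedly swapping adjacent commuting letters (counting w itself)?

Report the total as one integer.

6

0(e) covers ∅
1(e) covers 0:e
2(b) covers ∅
3(u) covers 1:e
4(u) covers 3:u
5(u) covers 4:u
floor of heap: 0:e, 2:b
completions by unplaced set U, small U first (add the entries for U minus each lowest piece of U):
  |U|=1: {2}:1  {5}:1
  |U|=2: {2,5}:2  {4,5}:1
  |U|=3: {2,4,5}:3  {3,4,5}:1
  |U|=4: {1,3,4,5}:1  {2,3,4,5}:4
  start at 0(e): 5
  start at 2(b): 1
sum over floor = 6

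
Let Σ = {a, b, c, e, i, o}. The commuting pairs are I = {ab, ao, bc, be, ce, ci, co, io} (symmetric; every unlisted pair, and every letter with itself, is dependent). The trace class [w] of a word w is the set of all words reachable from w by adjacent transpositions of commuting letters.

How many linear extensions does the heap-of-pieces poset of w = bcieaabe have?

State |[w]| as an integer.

22

#0=b has no predecessor
#1=c has no predecessor
#2=i depends on [0:b]
#3=e depends on [2:i]
#4=a depends on [1:c, 3:e]
#5=a depends on [4:a]
#6=b depends on [2:i]
#7=e depends on [5:a]
sources: [0:b, 1:c]
N(rest) = Σ N(rest − s) over sources s of rest; N(one piece) = 1:
  size 1 → [6]=1  [7]=1
  size 2 → [5,7]=1  [6,7]=2
  size 3 → [4,5,7]=1  [5,6,7]=3
  size 4 → [1,4,5,7]=1  [3,4,5,7]=1  [4,5,6,7]=4
  size 5 → [1,3,4,5,7]=2  [1,4,5,6,7]=5  [3,4,5,6,7]=5
  size 6 → [1,3,4,5,6,7]=12  [2,3,4,5,6,7]=5
  first=0(b) contributes 17
  first=1(c) contributes 5
|[w]| = 22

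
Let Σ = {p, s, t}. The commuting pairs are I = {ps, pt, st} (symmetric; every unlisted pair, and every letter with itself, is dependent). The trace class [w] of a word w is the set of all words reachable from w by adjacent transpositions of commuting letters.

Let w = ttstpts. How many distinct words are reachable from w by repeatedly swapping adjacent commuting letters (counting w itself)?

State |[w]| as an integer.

105

piece 0:t — minimal
piece 1:t rests on {0:t}
piece 2:s — minimal
piece 3:t rests on {1:t}
piece 4:p — minimal
piece 5:t rests on {3:t}
piece 6:s rests on {2:s}
minimal pieces: {0:t, 2:s, 4:p}
ways to finish when only these pieces remain (= sum over removing one remaining piece with nothing left below it):
  1 left: {4}→1  {5}→1  {6}→1
  2 left: {2,6}→1  {3,5}→1  {4,5}→2  {4,6}→2  {5,6}→2
  3 left: {1,3,5}→1  {2,4,6}→3  {2,5,6}→3  {3,4,5}→3  {3,5,6}→3  {4,5,6}→6
  4 left: {0,1,3,5}→1  {1,3,4,5}→4  {1,3,5,6}→4  {2,3,5,6}→6  {2,4,5,6}→12  {3,4,5,6}→12
  5 left: {0,1,3,4,5}→5  {0,1,3,5,6}→5  {1,2,3,5,6}→10  {1,3,4,5,6}→20  {2,3,4,5,6}→30
  placing 0:t first → 60 extensions
  placing 2:s first → 30 extensions
  placing 4:p first → 15 extensions
total linear extensions = 105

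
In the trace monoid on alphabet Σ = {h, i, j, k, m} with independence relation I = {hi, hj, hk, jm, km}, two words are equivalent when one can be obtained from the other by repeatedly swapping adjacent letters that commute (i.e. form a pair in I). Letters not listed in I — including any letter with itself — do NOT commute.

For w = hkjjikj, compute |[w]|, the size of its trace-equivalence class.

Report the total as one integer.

piece 0:h — minimal
piece 1:k — minimal
piece 2:j rests on {1:k}
piece 3:j rests on {2:j}
piece 4:i rests on {3:j}
piece 5:k rests on {4:i}
piece 6:j rests on {5:k}
minimal pieces: {0:h, 1:k}
ways to finish when only these pieces remain (= sum over removing one remaining piece with nothing left below it):
  1 left: {0}→1  {6}→1
  2 left: {0,6}→2  {5,6}→1
  3 left: {0,5,6}→3  {4,5,6}→1
  4 left: {0,4,5,6}→4  {3,4,5,6}→1
  5 left: {0,3,4,5,6}→5  {2,3,4,5,6}→1
  placing 0:h first → 1 extensions
  placing 1:k first → 6 extensions
total linear extensions = 7

7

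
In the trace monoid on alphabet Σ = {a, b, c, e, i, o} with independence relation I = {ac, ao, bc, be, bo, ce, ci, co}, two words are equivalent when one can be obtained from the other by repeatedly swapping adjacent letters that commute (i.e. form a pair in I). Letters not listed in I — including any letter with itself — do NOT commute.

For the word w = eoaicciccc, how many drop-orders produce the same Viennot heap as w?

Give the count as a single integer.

#0=e has no predecessor
#1=o depends on [0:e]
#2=a depends on [0:e]
#3=i depends on [1:o, 2:a]
#4=c has no predecessor
#5=c depends on [4:c]
#6=i depends on [3:i]
#7=c depends on [5:c]
#8=c depends on [7:c]
#9=c depends on [8:c]
sources: [0:e, 4:c]
N(rest) = Σ N(rest − s) over sources s of rest; N(one piece) = 1:
  size 1 → [6]=1  [9]=1
  size 2 → [3,6]=1  [6,9]=2  [8,9]=1
  size 3 → [1,3,6]=1  [2,3,6]=1  [3,6,9]=3  [6,8,9]=3  [7,8,9]=1
  size 4 → [1,2,3,6]=2  [1,3,6,9]=4  [2,3,6,9]=4  [3,6,8,9]=6  [5,7,8,9]=1  [6,7,8,9]=4
  size 5 → [0,1,2,3,6]=2  [1,2,3,6,9]=10  [1,3,6,8,9]=10  [2,3,6,8,9]=10  [3,6,7,8,9]=10  [4,5,7,8,9]=1  [5,6,7,8,9]=5
  size 6 → [0,1,2,3,6,9]=12  [1,2,3,6,8,9]=30  [1,3,6,7,8,9]=20  [2,3,6,7,8,9]=20  [3,5,6,7,8,9]=15  [4,5,6,7,8,9]=6
  size 7 → [0,1,2,3,6,8,9]=42  [1,2,3,6,7,8,9]=70  [1,3,5,6,7,8,9]=35  [2,3,5,6,7,8,9]=35  [3,4,5,6,7,8,9]=21
  size 8 → [0,1,2,3,6,7,8,9]=112  [1,2,3,5,6,7,8,9]=140  [1,3,4,5,6,7,8,9]=56  [2,3,4,5,6,7,8,9]=56
  first=0(e) contributes 252
  first=4(c) contributes 252
|[w]| = 504

504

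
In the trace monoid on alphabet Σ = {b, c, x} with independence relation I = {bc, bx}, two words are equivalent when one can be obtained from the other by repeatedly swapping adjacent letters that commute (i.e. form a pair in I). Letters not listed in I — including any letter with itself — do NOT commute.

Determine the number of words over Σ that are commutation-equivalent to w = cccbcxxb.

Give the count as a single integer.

28

piece 0:c — minimal
piece 1:c rests on {0:c}
piece 2:c rests on {1:c}
piece 3:b — minimal
piece 4:c rests on {2:c}
piece 5:x rests on {4:c}
piece 6:x rests on {5:x}
piece 7:b rests on {3:b}
minimal pieces: {0:c, 3:b}
ways to finish when only these pieces remain (= sum over removing one remaining piece with nothing left below it):
  1 left: {6}→1  {7}→1
  2 left: {3,7}→1  {5,6}→1  {6,7}→2
  3 left: {3,6,7}→3  {4,5,6}→1  {5,6,7}→3
  4 left: {2,4,5,6}→1  {3,5,6,7}→6  {4,5,6,7}→4
  5 left: {1,2,4,5,6}→1  {2,4,5,6,7}→5  {3,4,5,6,7}→10
  6 left: {0,1,2,4,5,6}→1  {1,2,4,5,6,7}→6  {2,3,4,5,6,7}→15
  placing 0:c first → 21 extensions
  placing 3:b first → 7 extensions
total linear extensions = 28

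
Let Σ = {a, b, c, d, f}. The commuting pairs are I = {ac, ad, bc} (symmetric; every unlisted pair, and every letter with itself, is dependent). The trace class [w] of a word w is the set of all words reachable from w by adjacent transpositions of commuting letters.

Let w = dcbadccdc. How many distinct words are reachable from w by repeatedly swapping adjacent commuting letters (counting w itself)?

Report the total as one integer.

piece 0:d — minimal
piece 1:c rests on {0:d}
piece 2:b rests on {0:d}
piece 3:a rests on {2:b}
piece 4:d rests on {1:c, 2:b}
piece 5:c rests on {4:d}
piece 6:c rests on {5:c}
piece 7:d rests on {6:c}
piece 8:c rests on {7:d}
minimal pieces: {0:d}
ways to finish when only these pieces remain (= sum over removing one remaining piece with nothing left below it):
  1 left: {3}→1  {8}→1
  2 left: {3,8}→2  {7,8}→1
  3 left: {3,7,8}→3  {6,7,8}→1
  4 left: {3,6,7,8}→4  {5,6,7,8}→1
  5 left: {3,5,6,7,8}→5  {4,5,6,7,8}→1
  6 left: {1,4,5,6,7,8}→1  {3,4,5,6,7,8}→6
  7 left: {1,3,4,5,6,7,8}→7  {2,3,4,5,6,7,8}→6
  placing 0:d first → 13 extensions

13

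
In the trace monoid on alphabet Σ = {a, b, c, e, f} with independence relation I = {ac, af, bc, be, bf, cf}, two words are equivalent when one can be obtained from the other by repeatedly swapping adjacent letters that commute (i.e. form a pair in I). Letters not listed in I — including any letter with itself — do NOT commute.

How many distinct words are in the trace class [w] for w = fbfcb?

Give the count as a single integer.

0(f) covers ∅
1(b) covers ∅
2(f) covers 0:f
3(c) covers ∅
4(b) covers 1:b
floor of heap: 0:f, 1:b, 3:c
completions by unplaced set U, small U first (add the entries for U minus each lowest piece of U):
  |U|=1: {2}:1  {3}:1  {4}:1
  |U|=2: {0,2}:1  {1,4}:1  {2,3}:2  {2,4}:2  {3,4}:2
  |U|=3: {0,2,3}:3  {0,2,4}:3  {1,2,4}:3  {1,3,4}:3  {2,3,4}:6
  start at 0(f): 12
  start at 1(b): 12
  start at 3(c): 6
sum over floor = 30

30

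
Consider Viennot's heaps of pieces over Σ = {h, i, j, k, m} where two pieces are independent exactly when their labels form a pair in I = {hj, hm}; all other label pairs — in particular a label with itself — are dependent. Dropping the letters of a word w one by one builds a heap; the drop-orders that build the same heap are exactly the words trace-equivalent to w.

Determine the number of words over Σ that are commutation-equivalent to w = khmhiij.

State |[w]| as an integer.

#0=k has no predecessor
#1=h depends on [0:k]
#2=m depends on [0:k]
#3=h depends on [1:h]
#4=i depends on [2:m, 3:h]
#5=i depends on [4:i]
#6=j depends on [5:i]
sources: [0:k]
N(rest) = Σ N(rest − s) over sources s of rest; N(one piece) = 1:
  size 1 → [6]=1
  size 2 → [5,6]=1
  size 3 → [4,5,6]=1
  size 4 → [2,4,5,6]=1  [3,4,5,6]=1
  size 5 → [1,3,4,5,6]=1  [2,3,4,5,6]=2
  first=0(k) contributes 3

3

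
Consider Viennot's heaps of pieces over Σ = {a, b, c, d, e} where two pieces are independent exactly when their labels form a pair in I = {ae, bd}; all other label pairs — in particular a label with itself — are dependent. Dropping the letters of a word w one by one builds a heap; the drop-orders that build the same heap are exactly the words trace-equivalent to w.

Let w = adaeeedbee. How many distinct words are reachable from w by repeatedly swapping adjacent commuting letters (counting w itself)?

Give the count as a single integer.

8

piece 0:a — minimal
piece 1:d rests on {0:a}
piece 2:a rests on {1:d}
piece 3:e rests on {1:d}
piece 4:e rests on {3:e}
piece 5:e rests on {4:e}
piece 6:d rests on {2:a, 5:e}
piece 7:b rests on {2:a, 5:e}
piece 8:e rests on {6:d, 7:b}
piece 9:e rests on {8:e}
minimal pieces: {0:a}
ways to finish when only these pieces remain (= sum over removing one remaining piece with nothing left below it):
  1 left: {9}→1
  2 left: {8,9}→1
  3 left: {6,8,9}→1  {7,8,9}→1
  4 left: {6,7,8,9}→2
  5 left: {2,6,7,8,9}→2  {5,6,7,8,9}→2
  6 left: {2,5,6,7,8,9}→4  {4,5,6,7,8,9}→2
  7 left: {2,4,5,6,7,8,9}→6  {3,4,5,6,7,8,9}→2
  8 left: {2,3,4,5,6,7,8,9}→8
  placing 0:a first → 8 extensions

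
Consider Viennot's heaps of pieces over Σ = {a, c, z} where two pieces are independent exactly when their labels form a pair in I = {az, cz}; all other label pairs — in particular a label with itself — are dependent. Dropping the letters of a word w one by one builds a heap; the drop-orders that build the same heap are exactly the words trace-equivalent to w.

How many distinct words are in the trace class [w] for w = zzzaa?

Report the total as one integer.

10

drop 0:z onto floor
drop 1:z onto {0:z}
drop 2:z onto {1:z}
drop 3:a onto floor
drop 4:a onto {3:a}
ground layer = {0:z, 3:a}
drop-orders for the pieces not yet dropped (sum over which currently-grounded one goes next):
  1 to go: {2} 1  {4} 1
  2 to go: {1,2} 1  {2,4} 2  {3,4} 1
  3 to go: {0,1,2} 1  {1,2,4} 3  {2,3,4} 3
  if 0:z drops first: 6 orders
  if 3:a drops first: 4 orders
heap linearizations: 10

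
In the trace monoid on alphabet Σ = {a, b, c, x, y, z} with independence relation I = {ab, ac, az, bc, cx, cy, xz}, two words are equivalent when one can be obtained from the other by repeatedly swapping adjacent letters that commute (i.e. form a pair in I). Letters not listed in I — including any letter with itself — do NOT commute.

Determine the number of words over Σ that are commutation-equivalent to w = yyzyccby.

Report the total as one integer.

piece 0:y — minimal
piece 1:y rests on {0:y}
piece 2:z rests on {1:y}
piece 3:y rests on {2:z}
piece 4:c rests on {2:z}
piece 5:c rests on {4:c}
piece 6:b rests on {3:y}
piece 7:y rests on {6:b}
minimal pieces: {0:y}
ways to finish when only these pieces remain (= sum over removing one remaining piece with nothing left below it):
  1 left: {5}→1  {7}→1
  2 left: {4,5}→1  {5,7}→2  {6,7}→1
  3 left: {3,6,7}→1  {4,5,7}→3  {5,6,7}→3
  4 left: {3,5,6,7}→4  {4,5,6,7}→6
  5 left: {3,4,5,6,7}→10
  6 left: {2,3,4,5,6,7}→10
  placing 0:y first → 10 extensions

10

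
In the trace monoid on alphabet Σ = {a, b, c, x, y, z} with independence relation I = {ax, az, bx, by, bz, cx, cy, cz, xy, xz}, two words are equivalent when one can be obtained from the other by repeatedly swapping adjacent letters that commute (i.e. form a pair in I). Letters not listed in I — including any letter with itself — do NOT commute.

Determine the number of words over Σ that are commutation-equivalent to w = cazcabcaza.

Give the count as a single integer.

0(c) covers ∅
1(a) covers 0:c
2(z) covers ∅
3(c) covers 1:a
4(a) covers 3:c
5(b) covers 4:a
6(c) covers 5:b
7(a) covers 6:c
8(z) covers 2:z
9(a) covers 7:a
floor of heap: 0:c, 2:z
completions by unplaced set U, small U first (add the entries for U minus each lowest piece of U):
  |U|=1: {8}:1  {9}:1
  |U|=2: {2,8}:1  {7,9}:1  {8,9}:2
  |U|=3: {2,8,9}:3  {6,7,9}:1  {7,8,9}:3
  |U|=4: {2,7,8,9}:6  {5,6,7,9}:1  {6,7,8,9}:4
  |U|=5: {2,6,7,8,9}:10  {4,5,6,7,9}:1  {5,6,7,8,9}:5
  |U|=6: {2,5,6,7,8,9}:15  {3,4,5,6,7,9}:1  {4,5,6,7,8,9}:6
  |U|=7: {1,3,4,5,6,7,9}:1  {2,4,5,6,7,8,9}:21  {3,4,5,6,7,8,9}:7
  |U|=8: {0,1,3,4,5,6,7,9}:1  {1,3,4,5,6,7,8,9}:8  {2,3,4,5,6,7,8,9}:28
  start at 0(c): 36
  start at 2(z): 9
sum over floor = 45

45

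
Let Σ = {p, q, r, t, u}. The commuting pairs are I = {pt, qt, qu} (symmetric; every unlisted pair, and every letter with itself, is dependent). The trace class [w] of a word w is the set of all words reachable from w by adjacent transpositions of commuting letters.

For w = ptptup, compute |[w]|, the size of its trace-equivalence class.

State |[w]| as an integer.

6

drop 0:p onto floor
drop 1:t onto floor
drop 2:p onto {0:p}
drop 3:t onto {1:t}
drop 4:u onto {2:p, 3:t}
drop 5:p onto {4:u}
ground layer = {0:p, 1:t}
drop-orders for the pieces not yet dropped (sum over which currently-grounded one goes next):
  1 to go: {5} 1
  2 to go: {4,5} 1
  3 to go: {2,4,5} 1  {3,4,5} 1
  4 to go: {0,2,4,5} 1  {1,3,4,5} 1  {2,3,4,5} 2
  if 0:p drops first: 3 orders
  if 1:t drops first: 3 orders
heap linearizations: 6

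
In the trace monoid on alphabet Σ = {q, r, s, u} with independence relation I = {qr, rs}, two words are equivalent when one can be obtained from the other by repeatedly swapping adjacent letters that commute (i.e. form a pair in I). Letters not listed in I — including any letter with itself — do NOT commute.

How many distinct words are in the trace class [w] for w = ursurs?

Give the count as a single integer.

4

#0=u has no predecessor
#1=r depends on [0:u]
#2=s depends on [0:u]
#3=u depends on [1:r, 2:s]
#4=r depends on [3:u]
#5=s depends on [3:u]
sources: [0:u]
N(rest) = Σ N(rest − s) over sources s of rest; N(one piece) = 1:
  size 1 → [4]=1  [5]=1
  size 2 → [4,5]=2
  size 3 → [3,4,5]=2
  size 4 → [1,3,4,5]=2  [2,3,4,5]=2
  first=0(u) contributes 4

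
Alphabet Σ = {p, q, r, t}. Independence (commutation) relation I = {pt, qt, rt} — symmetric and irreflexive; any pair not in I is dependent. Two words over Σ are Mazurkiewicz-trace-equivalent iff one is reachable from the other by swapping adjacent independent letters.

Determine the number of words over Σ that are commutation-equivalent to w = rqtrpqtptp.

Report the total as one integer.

0(r) covers ∅
1(q) covers 0:r
2(t) covers ∅
3(r) covers 1:q
4(p) covers 3:r
5(q) covers 4:p
6(t) covers 2:t
7(p) covers 5:q
8(t) covers 6:t
9(p) covers 7:p
floor of heap: 0:r, 2:t
completions by unplaced set U, small U first (add the entries for U minus each lowest piece of U):
  |U|=1: {8}:1  {9}:1
  |U|=2: {6,8}:1  {7,9}:1  {8,9}:2
  |U|=3: {2,6,8}:1  {5,7,9}:1  {6,8,9}:3  {7,8,9}:3
  |U|=4: {2,6,8,9}:4  {4,5,7,9}:1  {5,7,8,9}:4  {6,7,8,9}:6
  |U|=5: {2,6,7,8,9}:10  {3,4,5,7,9}:1  {4,5,7,8,9}:5  {5,6,7,8,9}:10
  |U|=6: {1,3,4,5,7,9}:1  {2,5,6,7,8,9}:20  {3,4,5,7,8,9}:6  {4,5,6,7,8,9}:15
  |U|=7: {0,1,3,4,5,7,9}:1  {1,3,4,5,7,8,9}:7  {2,4,5,6,7,8,9}:35  {3,4,5,6,7,8,9}:21
  |U|=8: {0,1,3,4,5,7,8,9}:8  {1,3,4,5,6,7,8,9}:28  {2,3,4,5,6,7,8,9}:56
  start at 0(r): 84
  start at 2(t): 36
sum over floor = 120

120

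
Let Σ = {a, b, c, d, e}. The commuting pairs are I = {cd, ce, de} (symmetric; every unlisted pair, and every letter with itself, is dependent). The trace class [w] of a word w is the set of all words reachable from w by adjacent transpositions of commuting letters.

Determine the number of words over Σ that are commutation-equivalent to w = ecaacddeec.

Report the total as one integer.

180

piece 0:e — minimal
piece 1:c — minimal
piece 2:a rests on {0:e, 1:c}
piece 3:a rests on {2:a}
piece 4:c rests on {3:a}
piece 5:d rests on {3:a}
piece 6:d rests on {5:d}
piece 7:e rests on {3:a}
piece 8:e rests on {7:e}
piece 9:c rests on {4:c}
minimal pieces: {0:e, 1:c}
ways to finish when only these pieces remain (= sum over removing one remaining piece with nothing left below it):
  1 left: {6}→1  {8}→1  {9}→1
  2 left: {4,9}→1  {5,6}→1  {6,8}→2  {6,9}→2  {7,8}→1  {8,9}→2
  3 left: {4,6,9}→3  {4,8,9}→3  {5,6,8}→3  {5,6,9}→3  {6,7,8}→3  {6,8,9}→6  {7,8,9}→3
  4 left: {4,5,6,9}→6  {4,6,8,9}→12  {4,7,8,9}→6  {5,6,7,8}→6  {5,6,8,9}→12  {6,7,8,9}→12
  5 left: {4,5,6,8,9}→30  {4,6,7,8,9}→30  {5,6,7,8,9}→30
  6 left: {4,5,6,7,8,9}→90
  7 left: {3,4,5,6,7,8,9}→90
  8 left: {2,3,4,5,6,7,8,9}→90
  placing 0:e first → 90 extensions
  placing 1:c first → 90 extensions
total linear extensions = 180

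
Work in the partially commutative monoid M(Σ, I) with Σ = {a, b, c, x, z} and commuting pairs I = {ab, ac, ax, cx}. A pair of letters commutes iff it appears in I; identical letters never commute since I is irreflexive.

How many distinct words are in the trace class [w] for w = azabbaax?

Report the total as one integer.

piece 0:a — minimal
piece 1:z rests on {0:a}
piece 2:a rests on {1:z}
piece 3:b rests on {1:z}
piece 4:b rests on {3:b}
piece 5:a rests on {2:a}
piece 6:a rests on {5:a}
piece 7:x rests on {4:b}
minimal pieces: {0:a}
ways to finish when only these pieces remain (= sum over removing one remaining piece with nothing left below it):
  1 left: {6}→1  {7}→1
  2 left: {4,7}→1  {5,6}→1  {6,7}→2
  3 left: {2,5,6}→1  {3,4,7}→1  {4,6,7}→3  {5,6,7}→3
  4 left: {2,5,6,7}→4  {3,4,6,7}→4  {4,5,6,7}→6
  5 left: {2,4,5,6,7}→10  {3,4,5,6,7}→10
  6 left: {2,3,4,5,6,7}→20
  placing 0:a first → 20 extensions

20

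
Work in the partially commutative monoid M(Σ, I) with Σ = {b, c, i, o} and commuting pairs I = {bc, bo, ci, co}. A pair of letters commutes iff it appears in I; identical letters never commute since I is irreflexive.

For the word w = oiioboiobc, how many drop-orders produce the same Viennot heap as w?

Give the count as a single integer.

60

drop 0:o onto floor
drop 1:i onto {0:o}
drop 2:i onto {1:i}
drop 3:o onto {2:i}
drop 4:b onto {2:i}
drop 5:o onto {3:o}
drop 6:i onto {4:b, 5:o}
drop 7:o onto {6:i}
drop 8:b onto {6:i}
drop 9:c onto floor
ground layer = {0:o, 9:c}
drop-orders for the pieces not yet dropped (sum over which currently-grounded one goes next):
  1 to go: {7} 1  {8} 1  {9} 1
  2 to go: {7,8} 2  {7,9} 2  {8,9} 2
  3 to go: {6,7,8} 2  {7,8,9} 6
  4 to go: {4,6,7,8} 2  {5,6,7,8} 2  {6,7,8,9} 8
  5 to go: {3,5,6,7,8} 2  {4,5,6,7,8} 4  {4,6,7,8,9} 10  {5,6,7,8,9} 10
  6 to go: {3,4,5,6,7,8} 6  {3,5,6,7,8,9} 12  {4,5,6,7,8,9} 24
  7 to go: {2,3,4,5,6,7,8} 6  {3,4,5,6,7,8,9} 42
  8 to go: {1,2,3,4,5,6,7,8} 6  {2,3,4,5,6,7,8,9} 48
  if 0:o drops first: 54 orders
  if 9:c drops first: 6 orders
heap linearizations: 60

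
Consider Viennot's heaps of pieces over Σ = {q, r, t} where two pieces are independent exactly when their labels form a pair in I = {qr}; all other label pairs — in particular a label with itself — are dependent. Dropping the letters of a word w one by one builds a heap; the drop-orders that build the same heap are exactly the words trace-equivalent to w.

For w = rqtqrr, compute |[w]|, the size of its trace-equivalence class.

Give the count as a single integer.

#0=r has no predecessor
#1=q has no predecessor
#2=t depends on [0:r, 1:q]
#3=q depends on [2:t]
#4=r depends on [2:t]
#5=r depends on [4:r]
sources: [0:r, 1:q]
N(rest) = Σ N(rest − s) over sources s of rest; N(one piece) = 1:
  size 1 → [3]=1  [5]=1
  size 2 → [3,5]=2  [4,5]=1
  size 3 → [3,4,5]=3
  size 4 → [2,3,4,5]=3
  first=0(r) contributes 3
  first=1(q) contributes 3
|[w]| = 6

6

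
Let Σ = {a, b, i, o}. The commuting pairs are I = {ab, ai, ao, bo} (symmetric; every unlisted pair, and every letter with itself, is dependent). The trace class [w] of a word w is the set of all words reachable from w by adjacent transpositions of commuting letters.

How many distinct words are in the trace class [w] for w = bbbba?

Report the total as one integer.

5

0(b) covers ∅
1(b) covers 0:b
2(b) covers 1:b
3(b) covers 2:b
4(a) covers ∅
floor of heap: 0:b, 4:a
completions by unplaced set U, small U first (add the entries for U minus each lowest piece of U):
  |U|=1: {3}:1  {4}:1
  |U|=2: {2,3}:1  {3,4}:2
  |U|=3: {1,2,3}:1  {2,3,4}:3
  start at 0(b): 4
  start at 4(a): 1
sum over floor = 5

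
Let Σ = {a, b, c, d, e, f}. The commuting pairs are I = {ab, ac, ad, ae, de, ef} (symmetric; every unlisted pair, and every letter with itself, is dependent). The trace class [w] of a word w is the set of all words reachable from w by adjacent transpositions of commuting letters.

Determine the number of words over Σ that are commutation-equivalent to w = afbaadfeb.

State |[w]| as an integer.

drop 0:a onto floor
drop 1:f onto {0:a}
drop 2:b onto {1:f}
drop 3:a onto {1:f}
drop 4:a onto {3:a}
drop 5:d onto {2:b}
drop 6:f onto {4:a, 5:d}
drop 7:e onto {2:b}
drop 8:b onto {6:f, 7:e}
ground layer = {0:a}
drop-orders for the pieces not yet dropped (sum over which currently-grounded one goes next):
  1 to go: {8} 1
  2 to go: {6,8} 1  {7,8} 1
  3 to go: {4,6,8} 1  {5,6,8} 1  {6,7,8} 2
  4 to go: {3,4,6,8} 1  {4,5,6,8} 2  {4,6,7,8} 3  {5,6,7,8} 3
  5 to go: {2,5,6,7,8} 3  {3,4,5,6,8} 3  {3,4,6,7,8} 4  {4,5,6,7,8} 8
  6 to go: {2,4,5,6,7,8} 11  {3,4,5,6,7,8} 15
  7 to go: {2,3,4,5,6,7,8} 26
  if 0:a drops first: 26 orders

26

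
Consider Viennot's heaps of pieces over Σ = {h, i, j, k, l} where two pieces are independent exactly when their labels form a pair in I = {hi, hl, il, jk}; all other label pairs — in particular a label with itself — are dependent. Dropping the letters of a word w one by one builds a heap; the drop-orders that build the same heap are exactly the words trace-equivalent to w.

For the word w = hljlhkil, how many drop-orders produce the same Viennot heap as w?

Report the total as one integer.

8

#0=h has no predecessor
#1=l has no predecessor
#2=j depends on [0:h, 1:l]
#3=l depends on [2:j]
#4=h depends on [2:j]
#5=k depends on [3:l, 4:h]
#6=i depends on [5:k]
#7=l depends on [5:k]
sources: [0:h, 1:l]
N(rest) = Σ N(rest − s) over sources s of rest; N(one piece) = 1:
  size 1 → [6]=1  [7]=1
  size 2 → [6,7]=2
  size 3 → [5,6,7]=2
  size 4 → [3,5,6,7]=2  [4,5,6,7]=2
  size 5 → [3,4,5,6,7]=4
  size 6 → [2,3,4,5,6,7]=4
  first=0(h) contributes 4
  first=1(l) contributes 4
|[w]| = 8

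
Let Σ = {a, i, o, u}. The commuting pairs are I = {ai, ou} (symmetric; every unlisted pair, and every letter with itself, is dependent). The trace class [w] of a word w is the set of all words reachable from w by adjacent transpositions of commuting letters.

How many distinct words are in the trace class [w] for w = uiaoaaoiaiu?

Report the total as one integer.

6

piece 0:u — minimal
piece 1:i rests on {0:u}
piece 2:a rests on {0:u}
piece 3:o rests on {1:i, 2:a}
piece 4:a rests on {3:o}
piece 5:a rests on {4:a}
piece 6:o rests on {5:a}
piece 7:i rests on {6:o}
piece 8:a rests on {6:o}
piece 9:i rests on {7:i}
piece 10:u rests on {8:a, 9:i}
minimal pieces: {0:u}
ways to finish when only these pieces remain (= sum over removing one remaining piece with nothing left below it):
  1 left: {10}→1
  2 left: {8,10}→1  {9,10}→1
  3 left: {7,9,10}→1  {8,9,10}→2
  4 left: {7,8,9,10}→3
  5 left: {6,7,8,9,10}→3
  6 left: {5,6,7,8,9,10}→3
  7 left: {4,5,6,7,8,9,10}→3
  8 left: {3,4,5,6,7,8,9,10}→3
  9 left: {1,3,4,5,6,7,8,9,10}→3  {2,3,4,5,6,7,8,9,10}→3
  placing 0:u first → 6 extensions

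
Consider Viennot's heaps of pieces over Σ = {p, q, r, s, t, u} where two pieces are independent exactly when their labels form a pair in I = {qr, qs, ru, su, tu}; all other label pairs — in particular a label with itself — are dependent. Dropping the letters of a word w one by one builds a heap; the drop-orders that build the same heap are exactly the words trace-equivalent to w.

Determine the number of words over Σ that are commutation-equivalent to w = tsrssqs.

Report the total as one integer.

6

#0=t has no predecessor
#1=s depends on [0:t]
#2=r depends on [1:s]
#3=s depends on [2:r]
#4=s depends on [3:s]
#5=q depends on [0:t]
#6=s depends on [4:s]
sources: [0:t]
N(rest) = Σ N(rest − s) over sources s of rest; N(one piece) = 1:
  size 1 → [5]=1  [6]=1
  size 2 → [4,6]=1  [5,6]=2
  size 3 → [3,4,6]=1  [4,5,6]=3
  size 4 → [2,3,4,6]=1  [3,4,5,6]=4
  size 5 → [1,2,3,4,6]=1  [2,3,4,5,6]=5
  first=0(t) contributes 6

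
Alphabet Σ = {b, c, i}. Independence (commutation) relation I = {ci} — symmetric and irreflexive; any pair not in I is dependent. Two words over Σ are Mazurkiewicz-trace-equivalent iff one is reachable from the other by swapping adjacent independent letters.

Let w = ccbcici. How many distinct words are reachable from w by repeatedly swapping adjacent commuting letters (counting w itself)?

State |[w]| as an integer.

6

piece 0:c — minimal
piece 1:c rests on {0:c}
piece 2:b rests on {1:c}
piece 3:c rests on {2:b}
piece 4:i rests on {2:b}
piece 5:c rests on {3:c}
piece 6:i rests on {4:i}
minimal pieces: {0:c}
ways to finish when only these pieces remain (= sum over removing one remaining piece with nothing left below it):
  1 left: {5}→1  {6}→1
  2 left: {3,5}→1  {4,6}→1  {5,6}→2
  3 left: {3,5,6}→3  {4,5,6}→3
  4 left: {3,4,5,6}→6
  5 left: {2,3,4,5,6}→6
  placing 0:c first → 6 extensions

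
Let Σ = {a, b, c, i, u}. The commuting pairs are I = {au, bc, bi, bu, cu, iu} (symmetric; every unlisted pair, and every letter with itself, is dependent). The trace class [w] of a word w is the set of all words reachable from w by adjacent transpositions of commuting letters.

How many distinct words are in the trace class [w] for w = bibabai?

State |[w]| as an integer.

0(b) covers ∅
1(i) covers ∅
2(b) covers 0:b
3(a) covers 1:i, 2:b
4(b) covers 3:a
5(a) covers 4:b
6(i) covers 5:a
floor of heap: 0:b, 1:i
completions by unplaced set U, small U first (add the entries for U minus each lowest piece of U):
  |U|=1: {6}:1
  |U|=2: {5,6}:1
  |U|=3: {4,5,6}:1
  |U|=4: {3,4,5,6}:1
  |U|=5: {1,3,4,5,6}:1  {2,3,4,5,6}:1
  start at 0(b): 2
  start at 1(i): 1
sum over floor = 3

3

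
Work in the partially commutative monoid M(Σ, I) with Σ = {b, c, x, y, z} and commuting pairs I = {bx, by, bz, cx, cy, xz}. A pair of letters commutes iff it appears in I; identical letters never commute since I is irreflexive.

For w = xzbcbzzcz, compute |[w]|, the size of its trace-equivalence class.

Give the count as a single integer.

drop 0:x onto floor
drop 1:z onto floor
drop 2:b onto floor
drop 3:c onto {1:z, 2:b}
drop 4:b onto {3:c}
drop 5:z onto {3:c}
drop 6:z onto {5:z}
drop 7:c onto {4:b, 6:z}
drop 8:z onto {7:c}
ground layer = {0:x, 1:z, 2:b}
drop-orders for the pieces not yet dropped (sum over which currently-grounded one goes next):
  1 to go: {0} 1  {8} 1
  2 to go: {0,8} 2  {7,8} 1
  3 to go: {0,7,8} 3  {4,7,8} 1  {6,7,8} 1
  4 to go: {0,4,7,8} 4  {0,6,7,8} 4  {4,6,7,8} 2  {5,6,7,8} 1
  5 to go: {0,4,6,7,8} 10  {0,5,6,7,8} 5  {4,5,6,7,8} 3
  6 to go: {0,4,5,6,7,8} 18  {3,4,5,6,7,8} 3
  7 to go: {0,3,4,5,6,7,8} 21  {1,3,4,5,6,7,8} 3  {2,3,4,5,6,7,8} 3
  if 0:x drops first: 6 orders
  if 1:z drops first: 24 orders
  if 2:b drops first: 24 orders
heap linearizations: 54

54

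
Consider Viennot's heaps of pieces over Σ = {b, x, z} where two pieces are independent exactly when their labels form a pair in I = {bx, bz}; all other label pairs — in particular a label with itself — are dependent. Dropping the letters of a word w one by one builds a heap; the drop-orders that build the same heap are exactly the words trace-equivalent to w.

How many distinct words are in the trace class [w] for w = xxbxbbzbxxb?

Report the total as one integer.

#0=x has no predecessor
#1=x depends on [0:x]
#2=b has no predecessor
#3=x depends on [1:x]
#4=b depends on [2:b]
#5=b depends on [4:b]
#6=z depends on [3:x]
#7=b depends on [5:b]
#8=x depends on [6:z]
#9=x depends on [8:x]
#10=b depends on [7:b]
sources: [0:x, 2:b]
N(rest) = Σ N(rest − s) over sources s of rest; N(one piece) = 1:
  size 1 → [9]=1  [10]=1
  size 2 → [7,10]=1  [8,9]=1  [9,10]=2
  size 3 → [5,7,10]=1  [6,8,9]=1  [7,9,10]=3  [8,9,10]=3
  size 4 → [3,6,8,9]=1  [4,5,7,10]=1  [5,7,9,10]=4  [6,8,9,10]=4  [7,8,9,10]=6
  size 5 → [1,3,6,8,9]=1  [2,4,5,7,10]=1  [3,6,8,9,10]=5  [4,5,7,9,10]=5  [5,7,8,9,10]=10  [6,7,8,9,10]=10
  size 6 → [0,1,3,6,8,9]=1  [1,3,6,8,9,10]=6  [2,4,5,7,9,10]=6  [3,6,7,8,9,10]=15  [4,5,7,8,9,10]=15  [5,6,7,8,9,10]=20
  size 7 → [0,1,3,6,8,9,10]=7  [1,3,6,7,8,9,10]=21  [2,4,5,7,8,9,10]=21  [3,5,6,7,8,9,10]=35  [4,5,6,7,8,9,10]=35
  size 8 → [0,1,3,6,7,8,9,10]=28  [1,3,5,6,7,8,9,10]=56  [2,4,5,6,7,8,9,10]=56  [3,4,5,6,7,8,9,10]=70
  size 9 → [0,1,3,5,6,7,8,9,10]=84  [1,3,4,5,6,7,8,9,10]=126  [2,3,4,5,6,7,8,9,10]=126
  first=0(x) contributes 252
  first=2(b) contributes 210
|[w]| = 462

462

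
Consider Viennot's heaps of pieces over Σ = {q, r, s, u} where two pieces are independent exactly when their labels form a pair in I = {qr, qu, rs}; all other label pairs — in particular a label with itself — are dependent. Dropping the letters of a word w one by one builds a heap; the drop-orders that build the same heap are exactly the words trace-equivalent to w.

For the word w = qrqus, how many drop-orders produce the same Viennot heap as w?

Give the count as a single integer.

#0=q has no predecessor
#1=r has no predecessor
#2=q depends on [0:q]
#3=u depends on [1:r]
#4=s depends on [2:q, 3:u]
sources: [0:q, 1:r]
N(rest) = Σ N(rest − s) over sources s of rest; N(one piece) = 1:
  size 1 → [4]=1
  size 2 → [2,4]=1  [3,4]=1
  size 3 → [0,2,4]=1  [1,3,4]=1  [2,3,4]=2
  first=0(q) contributes 3
  first=1(r) contributes 3
|[w]| = 6

6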